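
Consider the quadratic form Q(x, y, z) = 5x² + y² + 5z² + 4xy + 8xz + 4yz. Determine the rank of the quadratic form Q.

3

The associated matrix is A = [[5, 2, 4], [2, 1, 2], [4, 2, 5]].
An LDLᵀ factorisation of A has diagonal entries 5, 1/5, 1.
That gives 3 positive pivots.
The rank is the number of nonzero pivots: 3.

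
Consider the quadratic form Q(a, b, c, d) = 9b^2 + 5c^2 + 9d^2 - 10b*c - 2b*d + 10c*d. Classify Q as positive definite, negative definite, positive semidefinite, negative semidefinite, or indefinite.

Write A = [[0, 0, 0, 0], [0, 9, -5, -1], [0, -5, 5, 5], [0, -1, 5, 9]].
Symmetric row and column elimination reduces A to a congruent diagonal form with pivots 0, 9, 20/9, 0.
That gives 2 positive, 2 zero pivots.
Hence Q is positive semidefinite.

positive semidefinite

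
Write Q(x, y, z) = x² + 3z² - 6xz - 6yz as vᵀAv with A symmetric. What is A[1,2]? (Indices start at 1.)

0

The coefficient of x·y in Q is 0. For a symmetric A this equals A[1,2] + A[2,1] = 2·A[1,2].
So A[1,2] = 0/2 = 0.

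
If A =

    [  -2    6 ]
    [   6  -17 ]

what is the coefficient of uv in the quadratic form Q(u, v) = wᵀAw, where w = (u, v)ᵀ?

The coefficient of uv is A[1,2] + A[2,1] = 2·6 = 12.

12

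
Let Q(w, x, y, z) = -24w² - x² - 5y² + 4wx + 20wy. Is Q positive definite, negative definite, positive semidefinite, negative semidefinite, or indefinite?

The symmetric matrix is A = [[-24, 2, 10, 0], [2, -1, 0, 0], [10, 0, -5, 0], [0, 0, 0, 0]].
Row-reducing A symmetrically gives the diagonal entries -24, -5/6, 0, 0.
That gives 2 negative, 2 zero pivots.
Hence Q is negative semidefinite.

negative semidefinite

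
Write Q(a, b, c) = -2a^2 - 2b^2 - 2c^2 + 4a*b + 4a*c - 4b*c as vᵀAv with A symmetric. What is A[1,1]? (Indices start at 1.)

-2

The coefficient of a^2 in Q is -2, and that is exactly A[1,1].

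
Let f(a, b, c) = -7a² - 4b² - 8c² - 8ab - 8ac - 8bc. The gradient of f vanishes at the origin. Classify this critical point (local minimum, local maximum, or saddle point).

local maximum

The Hessian at the origin is H = [[-14, -8, -8], [-8, -8, -8], [-8, -8, -16]].
An LDLᵀ factorisation of H has diagonal entries -14, -24/7, -8.
Counting signs: 3 negative.
H is negative definite, so the origin is a strict local maximum.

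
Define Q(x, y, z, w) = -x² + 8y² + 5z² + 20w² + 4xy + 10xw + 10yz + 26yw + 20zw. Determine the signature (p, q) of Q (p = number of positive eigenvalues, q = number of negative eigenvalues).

(3, 1)

Write A = [[-1, 2, 0, 5], [2, 8, 5, 13], [0, 5, 5, 10], [5, 13, 10, 20]].
Symmetric row and column elimination reduces A to a congruent diagonal form with pivots -1, 12, 35/12, 6/7.
So there are 3 positive, 1 negative pivots.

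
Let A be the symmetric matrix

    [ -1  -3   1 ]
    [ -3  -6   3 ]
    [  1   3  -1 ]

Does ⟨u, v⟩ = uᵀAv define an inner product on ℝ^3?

Symmetric row and column elimination reduces A to a congruent diagonal form with pivots -1, 3, 0.
Counting signs: 1 positive, 1 negative, 1 zero.
Hence Q is indefinite.
⟨·,·⟩ is an inner product exactly when A is positive definite.

no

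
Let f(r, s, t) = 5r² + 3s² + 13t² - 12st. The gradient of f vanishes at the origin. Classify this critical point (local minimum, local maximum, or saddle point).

The Hessian at the origin is H = [[10, 0, 0], [0, 6, -12], [0, -12, 26]].
Symmetric row and column elimination reduces H to a congruent diagonal form with pivots 10, 6, 2.
So there are 3 positive pivots.
H is positive definite, so the origin is a strict local minimum.

local minimum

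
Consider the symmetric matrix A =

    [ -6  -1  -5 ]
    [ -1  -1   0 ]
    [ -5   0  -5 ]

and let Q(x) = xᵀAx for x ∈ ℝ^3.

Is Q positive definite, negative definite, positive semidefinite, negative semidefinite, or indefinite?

Symmetric row and column elimination reduces A to a congruent diagonal form with pivots -6, -5/6, 0.
That gives 2 negative, 1 zero pivots.
Hence Q is negative semidefinite.

negative semidefinite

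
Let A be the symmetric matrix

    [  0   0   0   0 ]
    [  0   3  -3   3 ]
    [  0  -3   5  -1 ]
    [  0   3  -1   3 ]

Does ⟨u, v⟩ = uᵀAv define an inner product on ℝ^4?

Row-reducing A symmetrically gives the diagonal entries 0, 3, 2, -2.
So there are 2 positive, 1 negative, 1 zero pivots.
Hence Q is indefinite.
⟨·,·⟩ is an inner product exactly when A is positive definite.

no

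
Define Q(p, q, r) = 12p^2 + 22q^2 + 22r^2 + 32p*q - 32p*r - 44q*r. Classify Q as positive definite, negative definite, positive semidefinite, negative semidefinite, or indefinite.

positive semidefinite

The associated matrix is A = [[12, 16, -16], [16, 22, -22], [-16, -22, 22]].
Congruent diagonalization of A (simultaneous row and column reduction) yields pivots 12, 2/3, 0.
So there are 2 positive, 1 zero pivots.
Hence Q is positive semidefinite.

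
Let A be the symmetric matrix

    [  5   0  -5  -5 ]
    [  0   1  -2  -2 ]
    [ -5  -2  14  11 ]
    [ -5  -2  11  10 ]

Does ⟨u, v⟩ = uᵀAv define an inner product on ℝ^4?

yes

Leading principal minors: Δ_1 = 5, Δ_2 = 5, Δ_3 = 25, Δ_4 = 5.
All leading principal minors are positive, so by Sylvester's criterion Q is positive definite.
⟨·,·⟩ is an inner product exactly when A is positive definite.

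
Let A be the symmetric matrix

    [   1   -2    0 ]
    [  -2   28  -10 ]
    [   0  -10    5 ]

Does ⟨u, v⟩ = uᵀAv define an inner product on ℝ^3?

yes

Leading principal minors: Δ_1 = 1, Δ_2 = 24, Δ_3 = 20.
All leading principal minors are positive, so by Sylvester's criterion Q is positive definite.
⟨·,·⟩ is an inner product exactly when A is positive definite.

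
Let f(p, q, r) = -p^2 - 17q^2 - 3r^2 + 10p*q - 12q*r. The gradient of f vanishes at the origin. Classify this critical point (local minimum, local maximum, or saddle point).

The Hessian at the origin is H = [[-2, 10, 0], [10, -34, -12], [0, -12, -6]].
Symmetric row and column elimination reduces H to a congruent diagonal form with pivots -2, 16, -15.
That gives 1 positive, 2 negative pivots.
H is indefinite, so the origin is a saddle point.

saddle point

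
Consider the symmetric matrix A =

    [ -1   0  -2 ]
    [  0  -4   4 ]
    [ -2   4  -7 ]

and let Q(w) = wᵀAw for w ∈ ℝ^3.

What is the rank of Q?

3

Symmetric row and column elimination reduces A to a congruent diagonal form with pivots -1, -4, 1.
Counting signs: 1 positive, 2 negative.
The rank is the number of nonzero pivots: 3.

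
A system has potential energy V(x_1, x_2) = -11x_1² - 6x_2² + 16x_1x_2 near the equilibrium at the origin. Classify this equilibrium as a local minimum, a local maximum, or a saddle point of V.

The Hessian at the origin is H = [[-22, 16], [16, -12]].
det H = -22·-12 − (16)² = 8 > 0 and H[1,1] = -22 < 0, so H is negative definite.
Therefore the origin is a local maximum.

local maximum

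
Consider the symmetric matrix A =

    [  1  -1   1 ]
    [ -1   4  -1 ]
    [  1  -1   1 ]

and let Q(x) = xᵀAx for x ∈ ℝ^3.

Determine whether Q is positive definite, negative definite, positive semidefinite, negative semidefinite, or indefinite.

positive semidefinite

Applying the same elementary operations to the rows and columns of A produces a congruent diagonal matrix with entries 1, 3, 0.
So there are 2 positive, 1 zero pivots.
Hence Q is positive semidefinite.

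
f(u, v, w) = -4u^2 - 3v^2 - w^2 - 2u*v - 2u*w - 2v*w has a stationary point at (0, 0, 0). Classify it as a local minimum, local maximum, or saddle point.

local maximum

The Hessian at the origin is H = [[-8, -2, -2], [-2, -6, -2], [-2, -2, -2]].
Congruent diagonalization of H (simultaneous row and column reduction) yields pivots -8, -11/2, -12/11.
So there are 3 negative pivots.
H is negative definite, so the origin is a strict local maximum.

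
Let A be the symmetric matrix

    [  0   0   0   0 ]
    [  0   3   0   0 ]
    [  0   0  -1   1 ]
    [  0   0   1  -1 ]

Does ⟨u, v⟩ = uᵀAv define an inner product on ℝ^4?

no

Congruent diagonalization of A (simultaneous row and column reduction) yields pivots 0, 3, -1, 0.
That gives 1 positive, 1 negative, 2 zero pivots.
Hence Q is indefinite.
⟨·,·⟩ is an inner product exactly when A is positive definite.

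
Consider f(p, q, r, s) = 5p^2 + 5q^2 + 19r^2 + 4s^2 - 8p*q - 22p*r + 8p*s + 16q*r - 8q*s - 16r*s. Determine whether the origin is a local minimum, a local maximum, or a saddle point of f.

The Hessian at the origin is H = [[10, -8, -22, 8], [-8, 10, 16, -8], [-22, 16, 38, -16], [8, -8, -16, 8]].
Congruent diagonalization of H (simultaneous row and column reduction) yields pivots 10, 18/5, -100/9, 24/25.
Counting signs: 3 positive, 1 negative.
H is indefinite, so the origin is a saddle point.

saddle point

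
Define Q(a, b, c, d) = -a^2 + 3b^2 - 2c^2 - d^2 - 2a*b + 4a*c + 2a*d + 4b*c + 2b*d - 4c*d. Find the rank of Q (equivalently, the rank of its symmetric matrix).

3

The associated matrix is A = [[-1, -1, 2, 1], [-1, 3, 2, 1], [2, 2, -2, -2], [1, 1, -2, -1]].
Applying the same elementary operations to the rows and columns of A produces a congruent diagonal matrix with entries -1, 4, 2, 0.
So there are 2 positive, 1 negative, 1 zero pivots.
The rank is the number of nonzero pivots: 3.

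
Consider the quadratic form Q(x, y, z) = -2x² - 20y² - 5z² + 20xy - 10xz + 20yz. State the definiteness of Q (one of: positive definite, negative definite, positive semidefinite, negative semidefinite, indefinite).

indefinite

Write A = [[-2, 10, -5], [10, -20, 10], [-5, 10, -5]].
Row-reducing A symmetrically gives the diagonal entries -2, 30, 0.
Counting signs: 1 positive, 1 negative, 1 zero.
Hence Q is indefinite.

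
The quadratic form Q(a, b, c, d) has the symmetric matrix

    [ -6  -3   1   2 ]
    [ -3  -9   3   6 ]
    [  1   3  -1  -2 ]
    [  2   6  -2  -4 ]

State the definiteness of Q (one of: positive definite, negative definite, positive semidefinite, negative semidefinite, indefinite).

Congruent diagonalization of A (simultaneous row and column reduction) yields pivots -6, -15/2, 0, 0.
That gives 2 negative, 2 zero pivots.
Hence Q is negative semidefinite.

negative semidefinite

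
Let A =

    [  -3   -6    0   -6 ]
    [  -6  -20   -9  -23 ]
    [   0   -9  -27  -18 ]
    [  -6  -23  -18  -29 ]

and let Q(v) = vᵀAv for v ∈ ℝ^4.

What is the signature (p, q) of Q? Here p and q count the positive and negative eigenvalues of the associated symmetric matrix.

Applying the same elementary operations to the rows and columns of A produces a congruent diagonal matrix with entries -3, -8, -135/8, 0.
Counting signs: 3 negative, 1 zero.

(0, 3)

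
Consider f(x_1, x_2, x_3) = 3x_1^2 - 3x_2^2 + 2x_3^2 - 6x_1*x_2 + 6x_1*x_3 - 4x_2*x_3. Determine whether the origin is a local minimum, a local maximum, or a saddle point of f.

The Hessian at the origin is H = [[6, -6, 6], [-6, -6, -4], [6, -4, 4]].
Row-reducing H symmetrically gives the diagonal entries 6, -12, -5/3.
So there are 1 positive, 2 negative pivots.
H is indefinite, so the origin is a saddle point.

saddle point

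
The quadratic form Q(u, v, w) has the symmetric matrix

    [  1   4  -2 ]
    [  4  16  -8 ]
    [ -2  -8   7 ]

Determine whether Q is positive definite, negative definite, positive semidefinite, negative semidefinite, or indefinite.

positive semidefinite

Applying the same elementary operations to the rows and columns of A produces a congruent diagonal matrix with entries 1, 0, 3.
So there are 2 positive, 1 zero pivots.
Hence Q is positive semidefinite.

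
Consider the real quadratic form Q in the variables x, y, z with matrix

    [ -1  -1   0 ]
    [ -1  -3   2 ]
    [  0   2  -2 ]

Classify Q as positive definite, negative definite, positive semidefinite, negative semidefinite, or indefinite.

Congruent diagonalization of A (simultaneous row and column reduction) yields pivots -1, -2, 0.
That gives 2 negative, 1 zero pivots.
Hence Q is negative semidefinite.

negative semidefinite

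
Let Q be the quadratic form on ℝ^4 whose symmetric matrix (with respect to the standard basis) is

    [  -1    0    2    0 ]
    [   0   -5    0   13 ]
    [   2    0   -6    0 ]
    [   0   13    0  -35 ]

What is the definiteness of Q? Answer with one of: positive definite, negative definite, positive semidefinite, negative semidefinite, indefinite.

negative definite

Congruent diagonalization of A (simultaneous row and column reduction) yields pivots -1, -5, -2, -6/5.
Counting signs: 4 negative.
Hence Q is negative definite.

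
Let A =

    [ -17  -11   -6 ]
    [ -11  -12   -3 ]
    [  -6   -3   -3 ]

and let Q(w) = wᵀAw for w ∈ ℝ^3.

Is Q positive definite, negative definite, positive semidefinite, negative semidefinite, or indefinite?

negative definite

Leading principal minors: Δ_1 = -17, Δ_2 = 83, Δ_3 = -60.
The signs alternate starting with Δ_1 < 0, so by Sylvester's criterion Q is negative definite.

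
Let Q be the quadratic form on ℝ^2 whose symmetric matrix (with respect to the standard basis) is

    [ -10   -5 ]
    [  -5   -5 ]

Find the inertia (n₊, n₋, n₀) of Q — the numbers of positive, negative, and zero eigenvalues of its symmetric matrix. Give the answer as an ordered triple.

An LDLᵀ factorisation of A has diagonal entries -10, -5/2.
So there are 2 negative pivots.

(0, 2, 0)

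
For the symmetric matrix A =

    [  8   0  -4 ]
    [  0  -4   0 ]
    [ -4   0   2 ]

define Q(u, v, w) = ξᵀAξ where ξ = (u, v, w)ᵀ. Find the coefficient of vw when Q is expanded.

0

The coefficient of vw is A[2,3] + A[3,2] = 2·0 = 0.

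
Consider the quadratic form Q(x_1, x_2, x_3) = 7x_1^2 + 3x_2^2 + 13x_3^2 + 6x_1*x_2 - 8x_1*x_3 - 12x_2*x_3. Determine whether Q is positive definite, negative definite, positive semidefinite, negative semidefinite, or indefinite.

The symmetric matrix is A = [[7, 3, -4], [3, 3, -6], [-4, -6, 13]].
Symmetric row and column elimination reduces A to a congruent diagonal form with pivots 7, 12/7, 0.
That gives 2 positive, 1 zero pivots.
Hence Q is positive semidefinite.

positive semidefinite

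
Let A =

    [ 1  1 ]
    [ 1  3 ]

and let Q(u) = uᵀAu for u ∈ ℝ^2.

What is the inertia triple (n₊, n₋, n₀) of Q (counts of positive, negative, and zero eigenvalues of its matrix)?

(2, 0, 0)

Row-reducing A symmetrically gives the diagonal entries 1, 2.
That gives 2 positive pivots.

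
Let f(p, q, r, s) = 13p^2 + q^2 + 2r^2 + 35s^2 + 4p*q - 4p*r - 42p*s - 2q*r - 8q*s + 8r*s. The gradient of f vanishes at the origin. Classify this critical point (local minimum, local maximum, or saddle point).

The Hessian at the origin is H = [[26, 4, -4, -42], [4, 2, -2, -8], [-4, -2, 4, 8], [-42, -8, 8, 70]].
Applying the same elementary operations to the rows and columns of H produces a congruent diagonal matrix with entries 26, 18/13, 2, 4/9.
Counting signs: 4 positive.
H is positive definite, so the origin is a strict local minimum.

local minimum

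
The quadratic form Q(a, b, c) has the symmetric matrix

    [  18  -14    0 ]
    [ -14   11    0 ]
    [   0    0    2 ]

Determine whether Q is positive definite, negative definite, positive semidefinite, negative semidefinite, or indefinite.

Leading principal minors: Δ_1 = 18, Δ_2 = 2, Δ_3 = 4.
All leading principal minors are positive, so by Sylvester's criterion Q is positive definite.

positive definite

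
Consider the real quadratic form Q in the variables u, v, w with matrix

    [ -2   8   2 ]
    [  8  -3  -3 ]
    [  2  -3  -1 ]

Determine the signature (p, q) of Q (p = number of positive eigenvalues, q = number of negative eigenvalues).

An LDLᵀ factorisation of A has diagonal entries -2, 29, 4/29.
So there are 2 positive, 1 negative pivots.

(2, 1)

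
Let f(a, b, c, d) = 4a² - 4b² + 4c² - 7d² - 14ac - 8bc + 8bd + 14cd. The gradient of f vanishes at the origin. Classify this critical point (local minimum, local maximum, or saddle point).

The Hessian at the origin is H = [[8, 0, -14, 0], [0, -8, -8, 8], [-14, -8, 8, 14], [0, 8, 14, -14]].
An LDLᵀ factorisation of H has diagonal entries 8, -8, -17/2, -30/17.
Counting signs: 1 positive, 3 negative.
H is indefinite, so the origin is a saddle point.

saddle point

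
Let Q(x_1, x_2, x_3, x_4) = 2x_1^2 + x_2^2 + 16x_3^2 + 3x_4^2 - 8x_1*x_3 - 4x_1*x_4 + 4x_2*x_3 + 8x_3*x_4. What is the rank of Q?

4

The symmetric matrix is A = [[2, 0, -4, -2], [0, 1, 2, 0], [-4, 2, 16, 4], [-2, 0, 4, 3]].
Applying the same elementary operations to the rows and columns of A produces a congruent diagonal matrix with entries 2, 1, 4, 1.
Counting signs: 4 positive.
The rank is the number of nonzero pivots: 4.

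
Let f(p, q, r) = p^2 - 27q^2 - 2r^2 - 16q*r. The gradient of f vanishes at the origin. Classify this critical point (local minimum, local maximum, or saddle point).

saddle point

The Hessian at the origin is H = [[2, 0, 0], [0, -54, -16], [0, -16, -4]].
Congruent diagonalization of H (simultaneous row and column reduction) yields pivots 2, -54, 20/27.
That gives 2 positive, 1 negative pivots.
H is indefinite, so the origin is a saddle point.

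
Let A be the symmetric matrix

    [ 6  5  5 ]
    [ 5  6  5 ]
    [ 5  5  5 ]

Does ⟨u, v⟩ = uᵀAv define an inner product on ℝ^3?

Leading principal minors: Δ_1 = 6, Δ_2 = 11, Δ_3 = 5.
All leading principal minors are positive, so by Sylvester's criterion Q is positive definite.
⟨·,·⟩ is an inner product exactly when A is positive definite.

yes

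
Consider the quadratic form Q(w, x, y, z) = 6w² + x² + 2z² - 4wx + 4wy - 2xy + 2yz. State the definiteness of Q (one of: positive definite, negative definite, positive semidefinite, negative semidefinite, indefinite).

indefinite

The symmetric matrix is A = [[6, -2, 2, 0], [-2, 1, -1, 0], [2, -1, 0, 1], [0, 0, 1, 2]].
Congruent diagonalization of A (simultaneous row and column reduction) yields pivots 6, 1/3, -1, 3.
So there are 3 positive, 1 negative pivots.
Hence Q is indefinite.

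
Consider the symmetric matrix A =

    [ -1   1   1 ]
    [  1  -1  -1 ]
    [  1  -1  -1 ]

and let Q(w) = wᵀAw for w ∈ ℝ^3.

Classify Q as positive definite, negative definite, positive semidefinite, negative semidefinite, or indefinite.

negative semidefinite

Applying the same elementary operations to the rows and columns of A produces a congruent diagonal matrix with entries -1, 0, 0.
Counting signs: 1 negative, 2 zero.
Hence Q is negative semidefinite.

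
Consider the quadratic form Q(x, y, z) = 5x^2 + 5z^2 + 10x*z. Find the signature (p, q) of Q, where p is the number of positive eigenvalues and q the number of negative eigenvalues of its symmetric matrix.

(1, 0)

The associated matrix is A = [[5, 0, 5], [0, 0, 0], [5, 0, 5]].
Applying the same elementary operations to the rows and columns of A produces a congruent diagonal matrix with entries 5, 0, 0.
So there are 1 positive, 2 zero pivots.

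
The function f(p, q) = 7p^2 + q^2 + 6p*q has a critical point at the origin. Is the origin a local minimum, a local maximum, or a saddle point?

saddle point

The Hessian at the origin is H = [[14, 6], [6, 2]].
det H = 14·2 − (6)² = -8 < 0, so H is indefinite.
Therefore the origin is a saddle point.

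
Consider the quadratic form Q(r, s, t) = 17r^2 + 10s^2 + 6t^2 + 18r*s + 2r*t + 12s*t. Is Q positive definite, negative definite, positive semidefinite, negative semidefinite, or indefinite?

positive definite

The symmetric matrix of Q is A = [[17, 9, 1], [9, 10, 6], [1, 6, 6]].
Leading principal minors: Δ_1 = 17, Δ_2 = 89, Δ_3 = 20.
All leading principal minors are positive, so by Sylvester's criterion Q is positive definite.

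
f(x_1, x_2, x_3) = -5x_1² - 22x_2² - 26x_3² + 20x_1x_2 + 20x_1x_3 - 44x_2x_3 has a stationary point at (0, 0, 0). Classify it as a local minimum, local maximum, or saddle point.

The Hessian at the origin is H = [[-10, 20, 20], [20, -44, -44], [20, -44, -52]].
Congruent diagonalization of H (simultaneous row and column reduction) yields pivots -10, -4, -8.
That gives 3 negative pivots.
H is negative definite, so the origin is a strict local maximum.

local maximum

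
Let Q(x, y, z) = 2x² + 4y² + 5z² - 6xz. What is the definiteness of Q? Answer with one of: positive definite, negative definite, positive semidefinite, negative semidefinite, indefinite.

positive definite

The symmetric matrix of Q is A = [[2, 0, -3], [0, 4, 0], [-3, 0, 5]].
Leading principal minors: Δ_1 = 2, Δ_2 = 8, Δ_3 = 4.
All leading principal minors are positive, so by Sylvester's criterion Q is positive definite.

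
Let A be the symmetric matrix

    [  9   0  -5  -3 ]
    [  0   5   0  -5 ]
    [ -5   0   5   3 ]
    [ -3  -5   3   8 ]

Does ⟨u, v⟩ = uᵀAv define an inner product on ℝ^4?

Leading principal minors: Δ_1 = 9, Δ_2 = 45, Δ_3 = 100, Δ_4 = 120.
All leading principal minors are positive, so by Sylvester's criterion Q is positive definite.
⟨·,·⟩ is an inner product exactly when A is positive definite.

yes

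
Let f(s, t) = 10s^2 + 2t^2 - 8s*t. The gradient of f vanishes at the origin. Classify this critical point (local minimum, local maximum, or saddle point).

local minimum

The Hessian at the origin is H = [[20, -8], [-8, 4]].
det H = 20·4 − (-8)² = 16 > 0 and H[1,1] = 20 > 0, so H is positive definite.
Therefore the origin is a local minimum.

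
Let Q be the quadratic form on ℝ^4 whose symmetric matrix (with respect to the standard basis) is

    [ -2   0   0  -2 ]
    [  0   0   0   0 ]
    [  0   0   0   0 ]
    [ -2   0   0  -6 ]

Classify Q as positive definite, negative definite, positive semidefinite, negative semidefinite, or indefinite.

negative semidefinite

Applying the same elementary operations to the rows and columns of A produces a congruent diagonal matrix with entries -2, 0, 0, -4.
So there are 2 negative, 2 zero pivots.
Hence Q is negative semidefinite.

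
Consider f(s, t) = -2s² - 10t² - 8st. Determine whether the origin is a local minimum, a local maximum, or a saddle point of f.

local maximum

The Hessian at the origin is H = [[-4, -8], [-8, -20]].
det H = -4·-20 − (-8)² = 16 > 0 and H[1,1] = -4 < 0, so H is negative definite.
Therefore the origin is a local maximum.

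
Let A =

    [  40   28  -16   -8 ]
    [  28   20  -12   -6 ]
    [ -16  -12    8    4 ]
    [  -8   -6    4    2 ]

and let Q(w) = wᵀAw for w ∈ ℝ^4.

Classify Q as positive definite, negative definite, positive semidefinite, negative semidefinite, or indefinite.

Symmetric row and column elimination reduces A to a congruent diagonal form with pivots 40, 2/5, 0, 0.
Counting signs: 2 positive, 2 zero.
Hence Q is positive semidefinite.

positive semidefinite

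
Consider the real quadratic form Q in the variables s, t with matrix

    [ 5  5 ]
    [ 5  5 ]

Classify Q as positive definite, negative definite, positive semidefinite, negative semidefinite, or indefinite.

positive semidefinite

Symmetric row and column elimination reduces A to a congruent diagonal form with pivots 5, 0.
That gives 1 positive, 1 zero pivots.
Hence Q is positive semidefinite.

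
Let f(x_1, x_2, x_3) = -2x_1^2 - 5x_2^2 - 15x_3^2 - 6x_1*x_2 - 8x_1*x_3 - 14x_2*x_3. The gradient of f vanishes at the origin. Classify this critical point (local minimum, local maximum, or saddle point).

local maximum

The Hessian at the origin is H = [[-4, -6, -8], [-6, -10, -14], [-8, -14, -30]].
Symmetric row and column elimination reduces H to a congruent diagonal form with pivots -4, -1, -10.
Counting signs: 3 negative.
H is negative definite, so the origin is a strict local maximum.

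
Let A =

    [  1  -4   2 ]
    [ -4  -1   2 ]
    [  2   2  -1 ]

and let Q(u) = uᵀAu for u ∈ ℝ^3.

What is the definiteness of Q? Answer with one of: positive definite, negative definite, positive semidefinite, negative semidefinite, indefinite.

An LDLᵀ factorisation of A has diagonal entries 1, -17, 15/17.
So there are 2 positive, 1 negative pivots.
Hence Q is indefinite.

indefinite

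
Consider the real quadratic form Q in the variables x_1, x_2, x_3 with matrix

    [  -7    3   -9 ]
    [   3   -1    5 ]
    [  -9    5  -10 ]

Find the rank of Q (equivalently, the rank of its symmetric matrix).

3

Applying the same elementary operations to the rows and columns of A produces a congruent diagonal matrix with entries -7, 2/7, -3.
That gives 1 positive, 2 negative pivots.
The rank is the number of nonzero pivots: 3.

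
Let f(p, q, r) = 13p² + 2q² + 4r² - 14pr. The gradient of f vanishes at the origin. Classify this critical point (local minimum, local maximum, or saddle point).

The Hessian at the origin is H = [[26, 0, -14], [0, 4, 0], [-14, 0, 8]].
An LDLᵀ factorisation of H has diagonal entries 26, 4, 6/13.
Counting signs: 3 positive.
H is positive definite, so the origin is a strict local minimum.

local minimum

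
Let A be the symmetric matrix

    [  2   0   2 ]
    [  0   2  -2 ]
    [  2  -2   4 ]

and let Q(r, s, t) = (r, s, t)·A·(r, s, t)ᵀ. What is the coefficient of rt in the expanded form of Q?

The coefficient of rt is A[1,3] + A[3,1] = 2·2 = 4.

4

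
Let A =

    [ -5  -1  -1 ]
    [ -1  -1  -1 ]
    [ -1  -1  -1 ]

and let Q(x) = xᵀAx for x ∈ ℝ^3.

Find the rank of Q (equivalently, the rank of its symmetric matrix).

Symmetric row and column elimination reduces A to a congruent diagonal form with pivots -5, -4/5, 0.
Counting signs: 2 negative, 1 zero.
The rank is the number of nonzero pivots: 2.

2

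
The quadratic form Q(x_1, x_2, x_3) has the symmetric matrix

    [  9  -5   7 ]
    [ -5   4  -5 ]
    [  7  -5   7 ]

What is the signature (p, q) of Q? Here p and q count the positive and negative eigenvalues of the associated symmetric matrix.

(3, 0)

An LDLᵀ factorisation of A has diagonal entries 9, 11/9, 6/11.
Counting signs: 3 positive.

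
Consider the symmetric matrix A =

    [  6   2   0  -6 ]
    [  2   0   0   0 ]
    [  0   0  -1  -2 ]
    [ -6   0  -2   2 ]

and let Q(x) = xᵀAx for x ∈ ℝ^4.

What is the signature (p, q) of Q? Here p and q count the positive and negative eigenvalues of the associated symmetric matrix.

(2, 2)

Symmetric row and column elimination reduces A to a congruent diagonal form with pivots 6, -2/3, -1, 6.
Counting signs: 2 positive, 2 negative.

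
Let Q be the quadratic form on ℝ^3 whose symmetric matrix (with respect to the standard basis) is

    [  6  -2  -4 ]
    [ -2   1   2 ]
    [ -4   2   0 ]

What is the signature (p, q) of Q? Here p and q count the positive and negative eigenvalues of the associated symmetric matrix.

(2, 1)

An LDLᵀ factorisation of A has diagonal entries 6, 1/3, -4.
So there are 2 positive, 1 negative pivots.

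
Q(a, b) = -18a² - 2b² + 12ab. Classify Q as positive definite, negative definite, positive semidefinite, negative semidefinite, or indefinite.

negative semidefinite

The associated matrix is A = [[-18, 6], [6, -2]].
Congruent diagonalization of A (simultaneous row and column reduction) yields pivots -18, 0.
That gives 1 negative, 1 zero pivots.
Hence Q is negative semidefinite.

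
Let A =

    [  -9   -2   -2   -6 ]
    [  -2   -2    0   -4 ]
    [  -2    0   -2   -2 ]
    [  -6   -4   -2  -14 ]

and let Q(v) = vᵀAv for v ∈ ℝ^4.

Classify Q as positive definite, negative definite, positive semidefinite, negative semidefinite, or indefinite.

Leading principal minors: Δ_1 = -9, Δ_2 = 14, Δ_3 = -20, Δ_4 = 80.
The signs alternate starting with Δ_1 < 0, so by Sylvester's criterion Q is negative definite.

negative definite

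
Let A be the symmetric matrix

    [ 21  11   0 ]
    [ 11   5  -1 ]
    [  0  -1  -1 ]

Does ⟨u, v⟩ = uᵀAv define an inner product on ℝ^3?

no

Congruent diagonalization of A (simultaneous row and column reduction) yields pivots 21, -16/21, 5/16.
That gives 2 positive, 1 negative pivots.
Hence Q is indefinite.
⟨·,·⟩ is an inner product exactly when A is positive definite.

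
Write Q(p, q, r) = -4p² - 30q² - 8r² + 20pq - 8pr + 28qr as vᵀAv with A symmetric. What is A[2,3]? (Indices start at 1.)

14

The coefficient of q·r in Q is 28. For a symmetric A this equals A[2,3] + A[3,2] = 2·A[2,3].
So A[2,3] = 28/2 = 14.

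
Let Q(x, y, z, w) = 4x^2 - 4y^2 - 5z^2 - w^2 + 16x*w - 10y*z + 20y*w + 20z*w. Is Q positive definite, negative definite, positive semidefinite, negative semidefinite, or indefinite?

The symmetric matrix is A = [[4, 0, 0, 8], [0, -4, -5, 10], [0, -5, -5, 10], [8, 10, 10, -1]].
An LDLᵀ factorisation of A has diagonal entries 4, -4, 5/4, 3.
That gives 3 positive, 1 negative pivots.
Hence Q is indefinite.

indefinite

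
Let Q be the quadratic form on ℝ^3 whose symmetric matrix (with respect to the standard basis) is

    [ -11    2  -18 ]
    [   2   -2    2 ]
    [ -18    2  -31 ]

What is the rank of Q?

3

Row-reducing A symmetrically gives the diagonal entries -11, -18/11, -5/9.
Counting signs: 3 negative.
The rank is the number of nonzero pivots: 3.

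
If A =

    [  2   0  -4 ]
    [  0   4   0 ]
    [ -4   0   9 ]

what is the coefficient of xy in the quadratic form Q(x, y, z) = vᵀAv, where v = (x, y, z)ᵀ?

The coefficient of xy is A[1,2] + A[2,1] = 2·0 = 0.

0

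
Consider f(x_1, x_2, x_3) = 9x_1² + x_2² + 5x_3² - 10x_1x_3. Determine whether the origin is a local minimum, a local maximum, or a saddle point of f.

The Hessian at the origin is H = [[18, 0, -10], [0, 2, 0], [-10, 0, 10]].
Congruent diagonalization of H (simultaneous row and column reduction) yields pivots 18, 2, 40/9.
That gives 3 positive pivots.
H is positive definite, so the origin is a strict local minimum.

local minimum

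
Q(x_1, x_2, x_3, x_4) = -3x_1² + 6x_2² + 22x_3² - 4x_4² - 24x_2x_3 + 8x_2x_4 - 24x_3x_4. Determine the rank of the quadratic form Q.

The symmetric matrix is A = [[-3, 0, 0, 0], [0, 6, -12, 4], [0, -12, 22, -12], [0, 4, -12, -4]].
Applying the same elementary operations to the rows and columns of A produces a congruent diagonal matrix with entries -3, 6, -2, 4/3.
Counting signs: 2 positive, 2 negative.
The rank is the number of nonzero pivots: 4.

4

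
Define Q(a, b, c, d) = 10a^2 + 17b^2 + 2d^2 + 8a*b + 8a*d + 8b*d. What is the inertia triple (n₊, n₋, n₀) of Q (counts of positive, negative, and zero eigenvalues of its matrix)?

(3, 0, 1)

The associated matrix is A = [[10, 4, 0, 4], [4, 17, 0, 4], [0, 0, 0, 0], [4, 4, 0, 2]].
Row-reducing A symmetrically gives the diagonal entries 10, 77/5, 0, 2/77.
So there are 3 positive, 1 zero pivots.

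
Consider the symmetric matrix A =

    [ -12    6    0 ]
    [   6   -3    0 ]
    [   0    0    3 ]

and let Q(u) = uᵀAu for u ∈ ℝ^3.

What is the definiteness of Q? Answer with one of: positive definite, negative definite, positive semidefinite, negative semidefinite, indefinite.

Applying the same elementary operations to the rows and columns of A produces a congruent diagonal matrix with entries -12, 0, 3.
Counting signs: 1 positive, 1 negative, 1 zero.
Hence Q is indefinite.

indefinite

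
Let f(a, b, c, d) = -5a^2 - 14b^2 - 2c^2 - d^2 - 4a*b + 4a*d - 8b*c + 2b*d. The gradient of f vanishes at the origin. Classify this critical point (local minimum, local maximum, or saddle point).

The Hessian at the origin is H = [[-10, -4, 0, 4], [-4, -28, -8, 2], [0, -8, -4, 0], [4, 2, 0, -2]].
Congruent diagonalization of H (simultaneous row and column reduction) yields pivots -10, -132/5, -52/33, -5/13.
That gives 4 negative pivots.
H is negative definite, so the origin is a strict local maximum.

local maximum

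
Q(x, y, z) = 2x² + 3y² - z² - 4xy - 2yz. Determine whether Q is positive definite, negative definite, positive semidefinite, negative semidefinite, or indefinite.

Write A = [[2, -2, 0], [-2, 3, -1], [0, -1, -1]].
Row-reducing A symmetrically gives the diagonal entries 2, 1, -2.
That gives 2 positive, 1 negative pivots.
Hence Q is indefinite.

indefinite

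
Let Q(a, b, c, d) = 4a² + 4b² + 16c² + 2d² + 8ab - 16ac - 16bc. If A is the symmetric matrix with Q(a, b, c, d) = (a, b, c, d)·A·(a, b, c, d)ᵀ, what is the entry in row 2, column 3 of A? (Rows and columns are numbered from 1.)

-8

The coefficient of b·c in Q is -16. For a symmetric A this equals A[2,3] + A[3,2] = 2·A[2,3].
So A[2,3] = -16/2 = -8.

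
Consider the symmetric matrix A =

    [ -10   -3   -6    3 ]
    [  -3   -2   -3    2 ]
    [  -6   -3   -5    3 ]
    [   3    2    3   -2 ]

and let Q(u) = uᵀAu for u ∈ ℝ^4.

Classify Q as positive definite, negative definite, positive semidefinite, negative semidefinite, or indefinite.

negative semidefinite

Row-reducing A symmetrically gives the diagonal entries -10, -11/10, -1/11, 0.
That gives 3 negative, 1 zero pivots.
Hence Q is negative semidefinite.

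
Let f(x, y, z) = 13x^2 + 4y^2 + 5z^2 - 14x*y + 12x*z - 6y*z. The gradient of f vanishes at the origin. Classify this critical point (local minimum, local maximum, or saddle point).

local minimum

The Hessian at the origin is H = [[26, -14, 12], [-14, 8, -6], [12, -6, 10]].
Congruent diagonalization of H (simultaneous row and column reduction) yields pivots 26, 6/13, 4.
So there are 3 positive pivots.
H is positive definite, so the origin is a strict local minimum.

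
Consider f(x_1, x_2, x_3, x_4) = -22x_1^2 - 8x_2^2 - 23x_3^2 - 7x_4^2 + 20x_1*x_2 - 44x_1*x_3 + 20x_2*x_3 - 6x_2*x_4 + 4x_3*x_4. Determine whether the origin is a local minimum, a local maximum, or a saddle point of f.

The Hessian at the origin is H = [[-44, 20, -44, 0], [20, -16, 20, -6], [-44, 20, -46, 4], [0, -6, 4, -14]].
Applying the same elementary operations to the rows and columns of H produces a congruent diagonal matrix with entries -44, -76/11, -2, -15/19.
Counting signs: 4 negative.
H is negative definite, so the origin is a strict local maximum.

local maximum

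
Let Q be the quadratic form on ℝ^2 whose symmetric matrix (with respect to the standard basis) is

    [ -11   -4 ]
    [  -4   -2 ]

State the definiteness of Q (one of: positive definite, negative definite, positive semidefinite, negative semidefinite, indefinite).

negative definite

For the 2×2 matrix [[-11, -4], [-4, -2]]: det = -11·-2 − (-4)² = 6, trace = -13.
det > 0 so both eigenvalues share the sign of the trace; trace = -13 < 0 ⇒ both negative.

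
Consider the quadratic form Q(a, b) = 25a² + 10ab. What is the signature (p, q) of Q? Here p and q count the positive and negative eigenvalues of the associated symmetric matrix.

(1, 1)

The symmetric matrix is A = [[25, 5], [5, 0]].
Congruent diagonalization of A (simultaneous row and column reduction) yields pivots 25, -1.
That gives 1 positive, 1 negative pivots.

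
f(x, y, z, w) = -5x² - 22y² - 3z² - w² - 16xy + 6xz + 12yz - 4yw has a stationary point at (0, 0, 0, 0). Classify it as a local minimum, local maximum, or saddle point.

The Hessian at the origin is H = [[-10, -16, 6, 0], [-16, -44, 12, -4], [6, 12, -6, 0], [0, -4, 0, -2]].
Applying the same elementary operations to the rows and columns of H produces a congruent diagonal matrix with entries -10, -92/5, -48/23, -1.
So there are 4 negative pivots.
H is negative definite, so the origin is a strict local maximum.

local maximum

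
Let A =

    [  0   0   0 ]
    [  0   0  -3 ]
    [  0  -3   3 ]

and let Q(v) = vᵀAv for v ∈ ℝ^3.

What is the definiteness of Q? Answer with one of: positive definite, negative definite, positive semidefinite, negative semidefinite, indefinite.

indefinite

A is congruent to a diagonal matrix with 1 positive, 1 negative and 1 zero entries, so Q is indefinite.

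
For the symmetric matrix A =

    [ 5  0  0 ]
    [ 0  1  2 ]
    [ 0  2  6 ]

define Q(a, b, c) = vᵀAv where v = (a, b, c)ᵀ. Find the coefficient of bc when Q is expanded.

4

The coefficient of bc is A[2,3] + A[3,2] = 2·2 = 4.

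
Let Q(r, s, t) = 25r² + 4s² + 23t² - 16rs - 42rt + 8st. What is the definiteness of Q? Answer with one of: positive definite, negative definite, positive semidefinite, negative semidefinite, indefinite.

The symmetric matrix is A = [[25, -8, -21], [-8, 4, 4], [-21, 4, 23]].
Symmetric row and column elimination reduces A to a congruent diagonal form with pivots 25, 36/25, 2/9.
Counting signs: 3 positive.
Hence Q is positive definite.

positive definite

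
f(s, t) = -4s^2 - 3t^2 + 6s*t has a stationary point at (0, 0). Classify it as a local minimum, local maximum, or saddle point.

The Hessian at the origin is H = [[-8, 6], [6, -6]].
det H = -8·-6 − (6)² = 12 > 0 and H[1,1] = -8 < 0, so H is negative definite.
Therefore the origin is a local maximum.

local maximum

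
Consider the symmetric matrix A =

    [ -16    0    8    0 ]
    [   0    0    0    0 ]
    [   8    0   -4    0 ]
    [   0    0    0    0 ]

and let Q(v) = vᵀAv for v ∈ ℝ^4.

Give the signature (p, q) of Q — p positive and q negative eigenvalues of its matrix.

(0, 1)

Congruent diagonalization of A (simultaneous row and column reduction) yields pivots -16, 0, 0, 0.
Counting signs: 1 negative, 3 zero.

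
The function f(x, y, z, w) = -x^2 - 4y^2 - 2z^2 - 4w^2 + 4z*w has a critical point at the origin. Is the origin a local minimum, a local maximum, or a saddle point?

local maximum

The Hessian at the origin is H = [[-2, 0, 0, 0], [0, -8, 0, 0], [0, 0, -4, 4], [0, 0, 4, -8]].
Congruent diagonalization of H (simultaneous row and column reduction) yields pivots -2, -8, -4, -4.
So there are 4 negative pivots.
H is negative definite, so the origin is a strict local maximum.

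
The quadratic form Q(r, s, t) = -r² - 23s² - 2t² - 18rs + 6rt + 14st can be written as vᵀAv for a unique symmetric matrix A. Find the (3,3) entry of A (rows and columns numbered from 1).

-2

The coefficient of t² in Q is -2, and that is exactly A[3,3].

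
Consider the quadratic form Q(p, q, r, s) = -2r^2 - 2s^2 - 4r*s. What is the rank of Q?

1

The associated matrix is A = [[0, 0, 0, 0], [0, 0, 0, 0], [0, 0, -2, -2], [0, 0, -2, -2]].
Row-reducing A symmetrically gives the diagonal entries 0, 0, -2, 0.
That gives 1 negative, 3 zero pivots.
The rank is the number of nonzero pivots: 1.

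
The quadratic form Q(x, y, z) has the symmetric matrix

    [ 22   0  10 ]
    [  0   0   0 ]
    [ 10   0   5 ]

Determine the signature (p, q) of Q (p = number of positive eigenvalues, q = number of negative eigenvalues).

Congruent diagonalization of A (simultaneous row and column reduction) yields pivots 22, 0, 5/11.
That gives 2 positive, 1 zero pivots.

(2, 0)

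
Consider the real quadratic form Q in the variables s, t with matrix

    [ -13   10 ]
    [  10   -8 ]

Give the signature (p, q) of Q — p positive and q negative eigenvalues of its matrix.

(0, 2)

Row-reducing A symmetrically gives the diagonal entries -13, -4/13.
Counting signs: 2 negative.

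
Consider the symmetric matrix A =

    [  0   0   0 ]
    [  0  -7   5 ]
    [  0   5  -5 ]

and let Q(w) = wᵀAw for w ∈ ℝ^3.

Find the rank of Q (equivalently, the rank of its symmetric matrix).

Applying the same elementary operations to the rows and columns of A produces a congruent diagonal matrix with entries 0, -7, -10/7.
So there are 2 negative, 1 zero pivots.
The rank is the number of nonzero pivots: 2.

2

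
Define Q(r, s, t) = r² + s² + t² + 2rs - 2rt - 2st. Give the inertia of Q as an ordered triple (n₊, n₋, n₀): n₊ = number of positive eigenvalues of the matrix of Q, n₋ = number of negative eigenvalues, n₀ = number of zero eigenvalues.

(1, 0, 2)

The symmetric matrix is A = [[1, 1, -1], [1, 1, -1], [-1, -1, 1]].
Congruent diagonalization of A (simultaneous row and column reduction) yields pivots 1, 0, 0.
That gives 1 positive, 2 zero pivots.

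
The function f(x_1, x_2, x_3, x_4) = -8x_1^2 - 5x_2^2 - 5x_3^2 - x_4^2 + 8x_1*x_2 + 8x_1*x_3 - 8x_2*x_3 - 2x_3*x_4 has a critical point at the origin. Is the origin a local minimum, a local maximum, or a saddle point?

local maximum

The Hessian at the origin is H = [[-16, 8, 8, 0], [8, -10, -8, 0], [8, -8, -10, -2], [0, 0, -2, -2]].
An LDLᵀ factorisation of H has diagonal entries -16, -6, -10/3, -4/5.
That gives 4 negative pivots.
H is negative definite, so the origin is a strict local maximum.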